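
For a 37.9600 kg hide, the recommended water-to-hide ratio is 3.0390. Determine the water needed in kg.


Formula: Water = hide_weight * ratio
Substituting: Water = 37.9600 * 3.0390
Result: 115.3604 kg


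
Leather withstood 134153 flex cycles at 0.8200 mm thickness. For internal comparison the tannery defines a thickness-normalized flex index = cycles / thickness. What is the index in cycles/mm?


Formula: Index = cycles / thickness
Substituting: Index = 134153 / 0.8200
Result: 163601.2195 cycles/mm


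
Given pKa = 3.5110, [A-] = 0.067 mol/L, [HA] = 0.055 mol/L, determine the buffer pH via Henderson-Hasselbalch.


ratio = [A-] / [HA] = 0.067 / 0.055 = 1.2182
log10(ratio) = 0.0857121
pH = pKa + log10(ratio) = 3.5110 + 0.0857121 = 3.5967


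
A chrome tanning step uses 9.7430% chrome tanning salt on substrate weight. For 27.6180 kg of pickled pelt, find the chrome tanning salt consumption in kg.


Formula: Chrome = substrate * pct / 100
Substituting: Chrome = 27.6180 * 9.7430 / 100
Result: 2.6908 kg


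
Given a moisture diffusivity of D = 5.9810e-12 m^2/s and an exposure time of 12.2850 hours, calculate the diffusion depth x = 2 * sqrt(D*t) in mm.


t = 12.2850 hr * 3600 = 44226.0000 s
D * t = 5.9810e-12 * 44226.0000 = 2.6452e-07
x = 2 * sqrt(D*t) = 2 * sqrt(2.6452e-07) = 0.00102862 m = 1.0286 mm


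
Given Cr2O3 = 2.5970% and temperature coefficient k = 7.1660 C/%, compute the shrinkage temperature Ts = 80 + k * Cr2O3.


Formula: Ts = 80 + k * Cr2O3
Substituting: Ts = 80 + 7.1660 * 2.5970
Result: 98.6101 C


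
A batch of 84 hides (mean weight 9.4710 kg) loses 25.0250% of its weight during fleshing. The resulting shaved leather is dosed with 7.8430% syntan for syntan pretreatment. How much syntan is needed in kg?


Total_raw = N * avg_wt = 84 * 9.4710 = 795.5640 kg
Substrate = Total_raw * (1 - loss/100) = 795.5640 * (1 - 25.0250/100) = 596.4741 kg
Syntan = Substrate * pct / 100 = 596.4741 * 7.8430 / 100 = 46.7815 kg


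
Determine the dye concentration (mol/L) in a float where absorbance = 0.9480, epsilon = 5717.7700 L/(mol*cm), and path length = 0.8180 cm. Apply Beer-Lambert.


Formula: c = A / (epsilon * l)
Substituting: c = 0.9480 / (5717.7700 * 0.8180)
Result: 2.0269e-04 mol/L


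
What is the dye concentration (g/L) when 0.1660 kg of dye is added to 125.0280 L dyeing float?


Formula: Conc = dye_mass(kg) / volume(L) * 1000
Substituting: Conc = 0.1660 / 125.0280 * 1000
Result: 1.3277 g/L


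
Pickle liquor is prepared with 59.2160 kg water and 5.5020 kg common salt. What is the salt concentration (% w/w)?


Formula: Conc = salt / (water + salt) * 100
Substituting: Conc = 5.5020 / (59.2160 + 5.5020) * 100
Result: 8.5015 %


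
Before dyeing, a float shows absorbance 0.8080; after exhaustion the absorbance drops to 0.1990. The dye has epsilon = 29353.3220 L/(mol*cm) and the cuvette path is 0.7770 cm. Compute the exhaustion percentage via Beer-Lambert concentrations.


c_initial = A_i / (epsilon * l) = 0.8080 / (29353.3220 * 0.7770) = 3.5427e-05 mol/L
c_final = A_f / (epsilon * l) = 0.1990 / (29353.3220 * 0.7770) = 8.7252e-06 mol/L
Exhaustion = (c_initial - c_final) / c_initial * 100 = (3.5427e-05 - 8.7252e-06) / 3.5427e-05 * 100 = 75.3713 %


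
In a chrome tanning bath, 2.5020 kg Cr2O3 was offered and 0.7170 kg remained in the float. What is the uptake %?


Formula: Uptake = (offered - residual) / offered * 100
Substituting: Uptake = (2.5020 - 0.7170) / 2.5020 * 100
Result: 71.3429 %


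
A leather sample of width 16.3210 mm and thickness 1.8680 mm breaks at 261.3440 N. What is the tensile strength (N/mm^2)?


Formula: TS = force / (width * thickness)
Substituting: TS = 261.3440 / (16.3210 * 1.8680)
Result: 8.5721 N/mm^2


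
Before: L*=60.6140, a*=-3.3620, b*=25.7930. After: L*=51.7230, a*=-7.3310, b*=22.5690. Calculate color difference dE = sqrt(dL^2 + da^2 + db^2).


dL = -8.8910, da = -3.9690, db = -3.2240
dE = sqrt((-8.8910)^2 + (-3.9690)^2 + (-3.2240)^2) = 10.2566


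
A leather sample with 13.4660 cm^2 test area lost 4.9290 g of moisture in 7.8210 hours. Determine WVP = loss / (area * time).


Formula: WVP = loss / (area * time)
Substituting: WVP = 4.9290 / (13.4660 * 7.8210)
Result: 0.0468013 g/(cm^2*hr)


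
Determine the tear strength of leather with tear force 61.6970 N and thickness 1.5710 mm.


Formula: Tear strength = force / thickness
Substituting: Tear strength = 61.6970 / 1.5710
Result: 39.2724 N/mm


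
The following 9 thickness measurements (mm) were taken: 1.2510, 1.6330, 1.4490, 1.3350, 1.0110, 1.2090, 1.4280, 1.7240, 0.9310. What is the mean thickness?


Formula: Average = sum / n
Substituting: Average = 11.9710 / 9
Result: 1.3301 mm


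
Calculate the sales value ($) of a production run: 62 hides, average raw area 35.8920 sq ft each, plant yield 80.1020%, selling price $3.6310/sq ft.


Raw_total = N * avg_area = 62 * 35.8920 = 2225.3040 sq ft
Finished = Raw_total * yield / 100 = 2225.3040 * 80.1020 / 100 = 1782.5130 sq ft
Value = Finished * price = 1782.5130 * 3.6310 = 6472.3047 $


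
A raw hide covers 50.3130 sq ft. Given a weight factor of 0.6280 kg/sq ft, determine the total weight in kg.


Formula: Weight = area * weight_per_sqft
Substituting: Weight = 50.3130 * 0.6280
Result: 31.5966 kg


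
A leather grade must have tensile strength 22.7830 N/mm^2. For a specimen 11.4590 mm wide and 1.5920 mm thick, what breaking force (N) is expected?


Formula: F = TS * w * t
Substituting: F = 22.7830 * 11.4590 * 1.5920
Result: 415.6241 N


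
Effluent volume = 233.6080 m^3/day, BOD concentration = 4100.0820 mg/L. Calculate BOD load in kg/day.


Formula: BOD_load = volume * conc / 1000
Substituting: BOD_load = 233.6080 * 4100.0820 / 1000
Result: 957.8120 kg/day


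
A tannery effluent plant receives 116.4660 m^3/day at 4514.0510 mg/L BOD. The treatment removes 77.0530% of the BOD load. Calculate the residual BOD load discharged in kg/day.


Load_in = volume * conc / 1000 = 116.4660 * 4514.0510 / 1000 = 525.7335 kg/day
Removed = Load_in * eff / 100 = 525.7335 * 77.0530 / 100 = 405.0934 kg/day
Load_out = Load_in - Removed = 525.7335 - 405.0934 = 120.6401 kg/day


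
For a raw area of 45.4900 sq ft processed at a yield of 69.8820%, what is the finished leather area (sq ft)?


Formula: finished = raw * yield / 100
Substituting: finished = 45.4900 * 69.8820 / 100
Result: 31.7893 sq ft


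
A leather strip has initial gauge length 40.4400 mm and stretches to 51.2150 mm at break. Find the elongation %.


Formula: Elongation = (Lf - L0) / L0 * 100
Substituting: Elongation = (51.2150 - 40.4400) / 40.4400 * 100
Result: 26.6444 %


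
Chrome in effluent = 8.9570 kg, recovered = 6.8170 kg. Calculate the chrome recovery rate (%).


Formula: Recovery = recovered / input * 100
Substituting: Recovery = 6.8170 / 8.9570 * 100
Result: 76.1081 %


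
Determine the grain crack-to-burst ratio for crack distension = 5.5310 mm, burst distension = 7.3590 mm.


Formula: Ratio = crack / burst
Substituting: Ratio = 5.5310 / 7.3590
Result: 0.7516


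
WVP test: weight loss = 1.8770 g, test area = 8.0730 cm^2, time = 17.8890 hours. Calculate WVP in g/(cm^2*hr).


Formula: WVP = loss / (area * time)
Substituting: WVP = 1.8770 / (8.0730 * 17.8890)
Result: 0.012997 g/(cm^2*hr)


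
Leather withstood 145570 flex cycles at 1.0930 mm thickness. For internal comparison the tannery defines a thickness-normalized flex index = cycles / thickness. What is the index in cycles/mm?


Formula: Index = cycles / thickness
Substituting: Index = 145570 / 1.0930
Result: 133183.8975 cycles/mm


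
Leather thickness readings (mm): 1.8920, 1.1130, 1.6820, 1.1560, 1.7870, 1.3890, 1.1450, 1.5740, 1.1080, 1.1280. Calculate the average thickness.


Formula: Average = sum / n
Substituting: Average = 13.9740 / 10
Result: 1.3974 mm


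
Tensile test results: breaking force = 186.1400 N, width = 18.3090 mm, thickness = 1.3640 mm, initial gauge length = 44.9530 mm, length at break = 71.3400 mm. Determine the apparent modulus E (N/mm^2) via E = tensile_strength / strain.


TS = F / (w * t) = 186.1400 / (18.3090 * 1.3640) = 7.4535 N/mm^2
strain = (Lf - L0) / L0 = (71.3400 - 44.9530) / 44.9530 = 0.5870
E = TS / strain = 7.4535 / 0.5870 = 12.6978 N/mm^2


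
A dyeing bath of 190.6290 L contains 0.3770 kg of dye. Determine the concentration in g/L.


Formula: Conc = dye_mass(kg) / volume(L) * 1000
Substituting: Conc = 0.3770 / 190.6290 * 1000
Result: 1.9777 g/L


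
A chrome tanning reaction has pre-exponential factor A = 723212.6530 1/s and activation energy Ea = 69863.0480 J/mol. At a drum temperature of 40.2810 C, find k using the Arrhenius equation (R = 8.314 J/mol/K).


T_K = T_C + 273.15 = 40.2810 + 273.15 = 313.4310 K
exponent = -Ea / (R * T_K) = -69863.0480 / (8.314 * 313.4310) = -26.8099
k = A * exp(exponent) = 723212.6530 * exp(-26.8099) = 1.6439e-06 1/s


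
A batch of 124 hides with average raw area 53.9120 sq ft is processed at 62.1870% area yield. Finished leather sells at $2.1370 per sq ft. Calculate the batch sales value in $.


Raw_total = N * avg_area = 124 * 53.9120 = 6685.0880 sq ft
Finished = Raw_total * yield / 100 = 6685.0880 * 62.1870 / 100 = 4157.2557 sq ft
Value = Finished * price = 4157.2557 * 2.1370 = 8884.0554 $


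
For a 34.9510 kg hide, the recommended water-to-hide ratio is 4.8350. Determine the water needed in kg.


Formula: Water = hide_weight * ratio
Substituting: Water = 34.9510 * 4.8350
Result: 168.9881 kg


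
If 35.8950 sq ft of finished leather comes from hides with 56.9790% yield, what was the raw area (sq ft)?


Formula: raw = finished * 100 / yield
Substituting: raw = 35.8950 * 100 / 56.9790
Result: 62.9969 sq ft


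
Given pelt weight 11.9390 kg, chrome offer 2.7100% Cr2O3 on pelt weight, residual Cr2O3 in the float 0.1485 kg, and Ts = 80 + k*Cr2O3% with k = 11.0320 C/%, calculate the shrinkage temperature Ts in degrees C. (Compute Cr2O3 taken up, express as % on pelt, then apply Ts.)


Offered = pelt * offer_pct / 100 = 11.9390 * 2.7100 / 100 = 0.3235 kg
Uptake = offered - residual = 0.3235 - 0.1485 = 0.1750 kg
Cr2O3% on pelt = uptake / pelt * 100 = 0.1750 / 11.9390 * 100 = 1.4662 %
Ts = 80 + k * Cr2O3% = 80 + 11.0320 * 1.4662 = 96.1749 C


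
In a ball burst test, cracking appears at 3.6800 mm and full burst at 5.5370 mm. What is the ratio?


Formula: Ratio = crack / burst
Substituting: Ratio = 3.6800 / 5.5370
Result: 0.6646


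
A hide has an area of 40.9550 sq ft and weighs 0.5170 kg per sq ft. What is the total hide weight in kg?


Formula: Weight = area * weight_per_sqft
Substituting: Weight = 40.9550 * 0.5170
Result: 21.1737 kg


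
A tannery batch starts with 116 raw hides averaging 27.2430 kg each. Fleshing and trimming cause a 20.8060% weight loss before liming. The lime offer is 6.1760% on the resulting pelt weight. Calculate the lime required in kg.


Total_raw = N * avg_wt = 116 * 27.2430 = 3160.1880 kg
Substrate = Total_raw * (1 - loss/100) = 3160.1880 * (1 - 20.8060/100) = 2502.6793 kg
Lime = Substrate * pct / 100 = 2502.6793 * 6.1760 / 100 = 154.5655 kg


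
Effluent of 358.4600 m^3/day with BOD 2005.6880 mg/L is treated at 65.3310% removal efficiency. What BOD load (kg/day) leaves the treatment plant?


Load_in = volume * conc / 1000 = 358.4600 * 2005.6880 / 1000 = 718.9589 kg/day
Removed = Load_in * eff / 100 = 718.9589 * 65.3310 / 100 = 469.7031 kg/day
Load_out = Load_in - Removed = 718.9589 - 469.7031 = 249.2559 kg/day


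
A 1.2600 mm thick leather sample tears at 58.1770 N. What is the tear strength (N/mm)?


Formula: Tear strength = force / thickness
Substituting: Tear strength = 58.1770 / 1.2600
Result: 46.1722 N/mm


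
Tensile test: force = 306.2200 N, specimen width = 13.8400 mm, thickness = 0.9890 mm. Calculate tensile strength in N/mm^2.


Formula: TS = force / (width * thickness)
Substituting: TS = 306.2200 / (13.8400 * 0.9890)
Result: 22.3718 N/mm^2


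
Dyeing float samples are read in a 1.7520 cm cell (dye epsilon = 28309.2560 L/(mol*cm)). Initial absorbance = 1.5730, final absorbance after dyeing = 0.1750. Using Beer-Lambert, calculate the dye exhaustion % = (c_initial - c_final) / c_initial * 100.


c_initial = A_i / (epsilon * l) = 1.5730 / (28309.2560 * 1.7520) = 3.1715e-05 mol/L
c_final = A_f / (epsilon * l) = 0.1750 / (28309.2560 * 1.7520) = 3.5284e-06 mol/L
Exhaustion = (c_initial - c_final) / c_initial * 100 = (3.1715e-05 - 3.5284e-06) / 3.1715e-05 * 100 = 88.8748 %


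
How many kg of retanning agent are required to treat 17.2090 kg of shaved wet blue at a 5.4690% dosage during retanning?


Formula: Retan = substrate * pct / 100
Substituting: Retan = 17.2090 * 5.4690 / 100
Result: 0.9412 kg


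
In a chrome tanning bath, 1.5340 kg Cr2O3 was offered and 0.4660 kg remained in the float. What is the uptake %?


Formula: Uptake = (offered - residual) / offered * 100
Substituting: Uptake = (1.5340 - 0.4660) / 1.5340 * 100
Result: 69.6219 %


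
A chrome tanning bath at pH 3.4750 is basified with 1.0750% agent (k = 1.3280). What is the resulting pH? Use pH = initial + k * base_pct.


Formula: pH_final = pH_initial + k * base_pct
Substituting: pH_final = 3.4750 + 1.3280 * 1.0750
Result: 4.9026


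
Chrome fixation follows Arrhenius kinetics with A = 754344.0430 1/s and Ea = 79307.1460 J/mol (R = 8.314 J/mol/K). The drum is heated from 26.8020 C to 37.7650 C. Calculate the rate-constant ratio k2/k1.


T1 = 26.8020 + 273.15 = 299.9520 K; T2 = 37.7650 + 273.15 = 310.9150 K
k1 = A * exp(-Ea/(R*T1)) = 754344.0430 * exp(-79307.1460/(8.314*299.9520)) = 1.1648e-08 1/s
k2 = A * exp(-Ea/(R*T2)) = 754344.0430 * exp(-79307.1460/(8.314*310.9150)) = 3.5748e-08 1/s
k2/k1 = 3.5748e-08 / 1.1648e-08 = 3.0690


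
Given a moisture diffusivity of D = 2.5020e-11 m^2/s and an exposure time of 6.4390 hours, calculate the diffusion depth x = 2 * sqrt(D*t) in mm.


t = 6.4390 hr * 3600 = 23180.4000 s
D * t = 2.5020e-11 * 23180.4000 = 5.7997e-07
x = 2 * sqrt(D*t) = 2 * sqrt(5.7997e-07) = 0.00152312 m = 1.5231 mm


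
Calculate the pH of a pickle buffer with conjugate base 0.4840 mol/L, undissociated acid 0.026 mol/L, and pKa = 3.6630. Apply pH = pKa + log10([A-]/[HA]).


ratio = [A-] / [HA] = 0.4840 / 0.026 = 18.6154
log10(ratio) = 1.2699
pH = pKa + log10(ratio) = 3.6630 + 1.2699 = 4.9329


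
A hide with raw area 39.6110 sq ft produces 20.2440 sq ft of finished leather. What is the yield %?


Formula: Yield = finished / raw * 100
Substituting: Yield = 20.2440 / 39.6110 * 100
Result: 51.1070 %


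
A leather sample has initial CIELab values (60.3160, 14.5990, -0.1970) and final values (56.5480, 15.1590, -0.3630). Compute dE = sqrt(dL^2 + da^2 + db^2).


dL = -3.7680, da = 0.5600, db = -0.1660
dE = sqrt((-3.7680)^2 + 0.5600^2 + (-0.1660)^2) = 3.8130


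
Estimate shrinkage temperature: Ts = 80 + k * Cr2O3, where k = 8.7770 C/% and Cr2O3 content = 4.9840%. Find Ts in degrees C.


Formula: Ts = 80 + k * Cr2O3
Substituting: Ts = 80 + 8.7770 * 4.9840
Result: 123.7446 C


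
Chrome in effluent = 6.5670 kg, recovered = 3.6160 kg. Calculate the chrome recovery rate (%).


Formula: Recovery = recovered / input * 100
Substituting: Recovery = 3.6160 / 6.5670 * 100
Result: 55.0632 %


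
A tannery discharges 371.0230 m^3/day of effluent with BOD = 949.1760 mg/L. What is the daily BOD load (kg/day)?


Formula: BOD_load = volume * conc / 1000
Substituting: BOD_load = 371.0230 * 949.1760 / 1000
Result: 352.1661 kg/day


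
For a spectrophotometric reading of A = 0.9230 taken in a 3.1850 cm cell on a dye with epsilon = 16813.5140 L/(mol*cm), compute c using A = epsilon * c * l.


Formula: c = A / (epsilon * l)
Substituting: c = 0.9230 / (16813.5140 * 3.1850)
Result: 1.7236e-05 mol/L


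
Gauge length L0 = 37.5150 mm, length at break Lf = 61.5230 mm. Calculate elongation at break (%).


Formula: Elongation = (Lf - L0) / L0 * 100
Substituting: Elongation = (61.5230 - 37.5150) / 37.5150 * 100
Result: 63.9957 %


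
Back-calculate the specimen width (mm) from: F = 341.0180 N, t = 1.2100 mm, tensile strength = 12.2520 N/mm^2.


Formula: w = F / (TS * t)
Substituting: w = 341.0180 / (12.2520 * 1.2100)
Result: 23.0030 mm


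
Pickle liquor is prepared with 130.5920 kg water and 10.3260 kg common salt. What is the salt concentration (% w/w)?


Formula: Conc = salt / (water + salt) * 100
Substituting: Conc = 10.3260 / (130.5920 + 10.3260) * 100
Result: 7.3277 %


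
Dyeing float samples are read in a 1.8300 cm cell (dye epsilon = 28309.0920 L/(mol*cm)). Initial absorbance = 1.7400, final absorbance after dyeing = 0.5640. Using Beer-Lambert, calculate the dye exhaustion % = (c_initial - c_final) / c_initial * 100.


c_initial = A_i / (epsilon * l) = 1.7400 / (28309.0920 * 1.8300) = 3.3587e-05 mol/L
c_final = A_f / (epsilon * l) = 0.5640 / (28309.0920 * 1.8300) = 1.0887e-05 mol/L
Exhaustion = (c_initial - c_final) / c_initial * 100 = (3.3587e-05 - 1.0887e-05) / 3.3587e-05 * 100 = 67.5862 %


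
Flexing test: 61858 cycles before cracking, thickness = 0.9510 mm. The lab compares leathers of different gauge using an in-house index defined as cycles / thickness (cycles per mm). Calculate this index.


Formula: Index = cycles / thickness
Substituting: Index = 61858 / 0.9510
Result: 65045.2156 cycles/mm


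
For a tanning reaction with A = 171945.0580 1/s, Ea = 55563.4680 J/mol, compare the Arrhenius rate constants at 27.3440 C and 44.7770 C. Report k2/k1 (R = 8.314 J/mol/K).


T1 = 27.3440 + 273.15 = 300.4940 K; T2 = 44.7770 + 273.15 = 317.9270 K
k1 = A * exp(-Ea/(R*T1)) = 171945.0580 * exp(-55563.4680/(8.314*300.4940)) = 3.7713e-05 1/s
k2 = A * exp(-Ea/(R*T2)) = 171945.0580 * exp(-55563.4680/(8.314*317.9270)) = 1.2768e-04 1/s
k2/k1 = 1.2768e-04 / 3.7713e-05 = 3.3856


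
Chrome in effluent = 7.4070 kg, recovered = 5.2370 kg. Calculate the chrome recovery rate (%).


Formula: Recovery = recovered / input * 100
Substituting: Recovery = 5.2370 / 7.4070 * 100
Result: 70.7034 %


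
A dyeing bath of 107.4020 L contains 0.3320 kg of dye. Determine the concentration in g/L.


Formula: Conc = dye_mass(kg) / volume(L) * 1000
Substituting: Conc = 0.3320 / 107.4020 * 1000
Result: 3.0912 g/L


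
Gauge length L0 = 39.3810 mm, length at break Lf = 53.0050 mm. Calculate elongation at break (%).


Formula: Elongation = (Lf - L0) / L0 * 100
Substituting: Elongation = (53.0050 - 39.3810) / 39.3810 * 100
Result: 34.5954 %


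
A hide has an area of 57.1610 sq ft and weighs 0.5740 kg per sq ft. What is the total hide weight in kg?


Formula: Weight = area * weight_per_sqft
Substituting: Weight = 57.1610 * 0.5740
Result: 32.8104 kg


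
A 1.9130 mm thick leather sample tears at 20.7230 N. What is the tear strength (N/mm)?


Formula: Tear strength = force / thickness
Substituting: Tear strength = 20.7230 / 1.9130
Result: 10.8327 N/mm


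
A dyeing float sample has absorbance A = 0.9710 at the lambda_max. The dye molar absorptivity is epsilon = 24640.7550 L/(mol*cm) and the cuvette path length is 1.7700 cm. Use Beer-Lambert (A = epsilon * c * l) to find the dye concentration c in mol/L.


Formula: c = A / (epsilon * l)
Substituting: c = 0.9710 / (24640.7550 * 1.7700)
Result: 2.2263e-05 mol/L


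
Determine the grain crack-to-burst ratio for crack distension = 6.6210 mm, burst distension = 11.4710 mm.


Formula: Ratio = crack / burst
Substituting: Ratio = 6.6210 / 11.4710
Result: 0.5772


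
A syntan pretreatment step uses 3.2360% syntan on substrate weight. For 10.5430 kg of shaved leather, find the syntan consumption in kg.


Formula: Syntan = substrate * pct / 100
Substituting: Syntan = 10.5430 * 3.2360 / 100
Result: 0.3412 kg


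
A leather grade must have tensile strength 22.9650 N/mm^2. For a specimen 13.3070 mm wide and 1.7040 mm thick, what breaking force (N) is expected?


Formula: F = TS * w * t
Substituting: F = 22.9650 * 13.3070 * 1.7040
Result: 520.7343 N


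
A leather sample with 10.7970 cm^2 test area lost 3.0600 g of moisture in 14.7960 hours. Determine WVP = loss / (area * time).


Formula: WVP = loss / (area * time)
Substituting: WVP = 3.0600 / (10.7970 * 14.7960)
Result: 0.0191546 g/(cm^2*hr)


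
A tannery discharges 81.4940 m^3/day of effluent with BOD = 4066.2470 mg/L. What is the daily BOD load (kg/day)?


Formula: BOD_load = volume * conc / 1000
Substituting: BOD_load = 81.4940 * 4066.2470 / 1000
Result: 331.3747 kg/day


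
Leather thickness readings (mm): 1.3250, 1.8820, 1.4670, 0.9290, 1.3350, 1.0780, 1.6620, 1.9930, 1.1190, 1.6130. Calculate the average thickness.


Formula: Average = sum / n
Substituting: Average = 14.4030 / 10
Result: 1.4403 mm


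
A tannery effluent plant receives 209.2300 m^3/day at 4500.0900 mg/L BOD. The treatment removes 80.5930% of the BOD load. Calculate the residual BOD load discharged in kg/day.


Load_in = volume * conc / 1000 = 209.2300 * 4500.0900 / 1000 = 941.5538 kg/day
Removed = Load_in * eff / 100 = 941.5538 * 80.5930 / 100 = 758.8265 kg/day
Load_out = Load_in - Removed = 941.5538 - 758.8265 = 182.7274 kg/day


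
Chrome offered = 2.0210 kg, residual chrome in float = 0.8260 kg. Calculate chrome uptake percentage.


Formula: Uptake = (offered - residual) / offered * 100
Substituting: Uptake = (2.0210 - 0.8260) / 2.0210 * 100
Result: 59.1291 %


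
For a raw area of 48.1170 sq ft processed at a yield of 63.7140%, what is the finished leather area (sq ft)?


Formula: finished = raw * yield / 100
Substituting: finished = 48.1170 * 63.7140 / 100
Result: 30.6573 sq ft


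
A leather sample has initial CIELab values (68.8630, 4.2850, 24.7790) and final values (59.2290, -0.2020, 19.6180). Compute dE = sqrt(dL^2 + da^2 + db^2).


dL = -9.6340, da = -4.4870, db = -5.1610
dE = sqrt((-9.6340)^2 + (-4.4870)^2 + (-5.1610)^2) = 11.8145


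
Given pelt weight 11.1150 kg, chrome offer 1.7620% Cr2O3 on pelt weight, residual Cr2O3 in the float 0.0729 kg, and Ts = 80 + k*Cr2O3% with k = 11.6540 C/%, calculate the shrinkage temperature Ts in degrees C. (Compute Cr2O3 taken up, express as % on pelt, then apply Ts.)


Offered = pelt * offer_pct / 100 = 11.1150 * 1.7620 / 100 = 0.1958 kg
Uptake = offered - residual = 0.1958 - 0.0729 = 0.1229 kg
Cr2O3% on pelt = uptake / pelt * 100 = 0.1229 / 11.1150 * 100 = 1.1061 %
Ts = 80 + k * Cr2O3% = 80 + 11.6540 * 1.1061 = 92.8908 C


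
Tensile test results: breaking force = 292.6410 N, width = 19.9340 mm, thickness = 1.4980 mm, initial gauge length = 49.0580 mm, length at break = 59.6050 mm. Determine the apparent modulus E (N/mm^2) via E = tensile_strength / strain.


TS = F / (w * t) = 292.6410 / (19.9340 * 1.4980) = 9.8001 N/mm^2
strain = (Lf - L0) / L0 = (59.6050 - 49.0580) / 49.0580 = 0.2150
E = TS / strain = 9.8001 / 0.2150 = 45.5837 N/mm^2


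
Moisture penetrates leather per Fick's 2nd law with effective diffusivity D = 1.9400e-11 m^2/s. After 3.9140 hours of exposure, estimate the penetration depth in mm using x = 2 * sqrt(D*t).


t = 3.9140 hr * 3600 = 14090.4000 s
D * t = 1.9400e-11 * 14090.4000 = 2.7335e-07
x = 2 * sqrt(D*t) = 2 * sqrt(2.7335e-07) = 0.00104566 m = 1.0457 mm


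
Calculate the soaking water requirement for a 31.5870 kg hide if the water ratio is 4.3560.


Formula: Water = hide_weight * ratio
Substituting: Water = 31.5870 * 4.3560
Result: 137.5930 kg


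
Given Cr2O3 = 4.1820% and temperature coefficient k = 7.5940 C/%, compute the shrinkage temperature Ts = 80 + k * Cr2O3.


Formula: Ts = 80 + k * Cr2O3
Substituting: Ts = 80 + 7.5940 * 4.1820
Result: 111.7581 C


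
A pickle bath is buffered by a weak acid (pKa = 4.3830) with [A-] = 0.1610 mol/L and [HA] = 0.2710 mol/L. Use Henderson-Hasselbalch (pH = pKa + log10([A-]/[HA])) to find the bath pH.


ratio = [A-] / [HA] = 0.1610 / 0.2710 = 0.5941
log10(ratio) = -0.2261
pH = pKa + log10(ratio) = 4.3830 - 0.2261 = 4.1569


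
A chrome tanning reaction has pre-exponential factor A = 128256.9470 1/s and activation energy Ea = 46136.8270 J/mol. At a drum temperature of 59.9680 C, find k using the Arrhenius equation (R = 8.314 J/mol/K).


T_K = T_C + 273.15 = 59.9680 + 273.15 = 333.1180 K
exponent = -Ea / (R * T_K) = -46136.8270 / (8.314 * 333.1180) = -16.6586
k = A * exp(exponent) = 128256.9470 * exp(-16.6586) = 0.00747007 1/s


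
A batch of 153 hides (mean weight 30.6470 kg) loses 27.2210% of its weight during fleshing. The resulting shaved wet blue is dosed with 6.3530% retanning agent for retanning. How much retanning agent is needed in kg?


Total_raw = N * avg_wt = 153 * 30.6470 = 4688.9910 kg
Substrate = Total_raw * (1 - loss/100) = 4688.9910 * (1 - 27.2210/100) = 3412.6008 kg
Retan = Substrate * pct / 100 = 3412.6008 * 6.3530 / 100 = 216.8025 kg


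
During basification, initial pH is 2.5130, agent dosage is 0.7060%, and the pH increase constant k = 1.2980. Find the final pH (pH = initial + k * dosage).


Formula: pH_final = pH_initial + k * base_pct
Substituting: pH_final = 2.5130 + 1.2980 * 0.7060
Result: 3.4294


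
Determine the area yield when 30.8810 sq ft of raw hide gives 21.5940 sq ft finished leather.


Formula: Yield = finished / raw * 100
Substituting: Yield = 21.5940 / 30.8810 * 100
Result: 69.9265 %


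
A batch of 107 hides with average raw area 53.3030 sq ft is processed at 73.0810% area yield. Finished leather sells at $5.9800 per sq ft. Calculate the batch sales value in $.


Raw_total = N * avg_area = 107 * 53.3030 = 5703.4210 sq ft
Finished = Raw_total * yield / 100 = 5703.4210 * 73.0810 / 100 = 4168.1171 sq ft
Value = Finished * price = 4168.1171 * 5.9800 = 24925.3403 $


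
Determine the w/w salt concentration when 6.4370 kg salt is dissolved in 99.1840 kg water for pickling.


Formula: Conc = salt / (water + salt) * 100
Substituting: Conc = 6.4370 / (99.1840 + 6.4370) * 100
Result: 6.0944 %


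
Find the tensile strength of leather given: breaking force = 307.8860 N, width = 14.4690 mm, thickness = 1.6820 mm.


Formula: TS = force / (width * thickness)
Substituting: TS = 307.8860 / (14.4690 * 1.6820)
Result: 12.6510 N/mm^2


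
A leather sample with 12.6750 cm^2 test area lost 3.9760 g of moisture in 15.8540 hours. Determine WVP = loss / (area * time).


Formula: WVP = loss / (area * time)
Substituting: WVP = 3.9760 / (12.6750 * 15.8540)
Result: 0.0197861 g/(cm^2*hr)


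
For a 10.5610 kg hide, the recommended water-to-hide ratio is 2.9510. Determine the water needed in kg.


Formula: Water = hide_weight * ratio
Substituting: Water = 10.5610 * 2.9510
Result: 31.1655 kg


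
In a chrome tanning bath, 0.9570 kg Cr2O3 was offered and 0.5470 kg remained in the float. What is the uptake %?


Formula: Uptake = (offered - residual) / offered * 100
Substituting: Uptake = (0.9570 - 0.5470) / 0.9570 * 100
Result: 42.8422 %


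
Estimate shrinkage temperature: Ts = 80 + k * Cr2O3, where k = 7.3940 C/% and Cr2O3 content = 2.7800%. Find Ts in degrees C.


Formula: Ts = 80 + k * Cr2O3
Substituting: Ts = 80 + 7.3940 * 2.7800
Result: 100.5553 C


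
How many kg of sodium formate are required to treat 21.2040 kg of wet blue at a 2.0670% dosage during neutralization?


Formula: Neutralizer = substrate * pct / 100
Substituting: Neutralizer = 21.2040 * 2.0670 / 100
Result: 0.4383 kg


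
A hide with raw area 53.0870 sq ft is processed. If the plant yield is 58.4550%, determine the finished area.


Formula: finished = raw * yield / 100
Substituting: finished = 53.0870 * 58.4550 / 100
Result: 31.0320 sq ft


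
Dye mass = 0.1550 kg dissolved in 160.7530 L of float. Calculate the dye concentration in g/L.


Formula: Conc = dye_mass(kg) / volume(L) * 1000
Substituting: Conc = 0.1550 / 160.7530 * 1000
Result: 0.9642 g/L


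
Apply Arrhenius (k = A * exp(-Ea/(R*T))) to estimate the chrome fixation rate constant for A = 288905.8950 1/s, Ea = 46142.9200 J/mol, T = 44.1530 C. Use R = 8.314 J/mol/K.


T_K = T_C + 273.15 = 44.1530 + 273.15 = 317.3030 K
exponent = -Ea / (R * T_K) = -46142.9200 / (8.314 * 317.3030) = -17.4913
k = A * exp(exponent) = 288905.8950 * exp(-17.4913) = 0.00731817 1/s


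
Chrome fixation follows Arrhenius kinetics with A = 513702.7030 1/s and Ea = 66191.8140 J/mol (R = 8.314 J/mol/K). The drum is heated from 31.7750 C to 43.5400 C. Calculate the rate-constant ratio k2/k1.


T1 = 31.7750 + 273.15 = 304.9250 K; T2 = 43.5400 + 273.15 = 316.6900 K
k1 = A * exp(-Ea/(R*T1)) = 513702.7030 * exp(-66191.8140/(8.314*304.9250)) = 2.3520e-06 1/s
k2 = A * exp(-Ea/(R*T2)) = 513702.7030 * exp(-66191.8140/(8.314*316.6900)) = 6.2042e-06 1/s
k2/k1 = 6.2042e-06 / 2.3520e-06 = 2.6379


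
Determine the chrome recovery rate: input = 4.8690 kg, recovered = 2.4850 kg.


Formula: Recovery = recovered / input * 100
Substituting: Recovery = 2.4850 / 4.8690 * 100
Result: 51.0372 %


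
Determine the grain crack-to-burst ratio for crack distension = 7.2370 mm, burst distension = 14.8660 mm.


Formula: Ratio = crack / burst
Substituting: Ratio = 7.2370 / 14.8660
Result: 0.4868


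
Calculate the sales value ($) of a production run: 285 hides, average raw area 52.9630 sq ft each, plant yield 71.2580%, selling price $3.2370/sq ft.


Raw_total = N * avg_area = 285 * 52.9630 = 15094.4550 sq ft
Finished = Raw_total * yield / 100 = 15094.4550 * 71.2580 / 100 = 10756.0067 sq ft
Value = Finished * price = 10756.0067 * 3.2370 = 34817.1938 $


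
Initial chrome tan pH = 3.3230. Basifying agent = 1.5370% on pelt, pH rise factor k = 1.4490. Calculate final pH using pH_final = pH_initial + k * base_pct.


Formula: pH_final = pH_initial + k * base_pct
Substituting: pH_final = 3.3230 + 1.4490 * 1.5370
Result: 5.5501


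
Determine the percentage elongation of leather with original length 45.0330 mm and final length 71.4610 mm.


Formula: Elongation = (Lf - L0) / L0 * 100
Substituting: Elongation = (71.4610 - 45.0330) / 45.0330 * 100
Result: 58.6859 %


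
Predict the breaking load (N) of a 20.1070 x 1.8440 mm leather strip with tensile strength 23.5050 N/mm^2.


Formula: F = TS * w * t
Substituting: F = 23.5050 * 20.1070 * 1.8440
Result: 871.5021 N


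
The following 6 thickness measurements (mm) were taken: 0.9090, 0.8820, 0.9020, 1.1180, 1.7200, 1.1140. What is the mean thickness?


Formula: Average = sum / n
Substituting: Average = 6.6450 / 6
Result: 1.1075 mm


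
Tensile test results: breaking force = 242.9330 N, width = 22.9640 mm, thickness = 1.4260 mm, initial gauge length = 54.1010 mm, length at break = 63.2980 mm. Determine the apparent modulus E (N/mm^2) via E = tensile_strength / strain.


TS = F / (w * t) = 242.9330 / (22.9640 * 1.4260) = 7.4186 N/mm^2
strain = (Lf - L0) / L0 = (63.2980 - 54.1010) / 54.1010 = 0.1700
E = TS / strain = 7.4186 / 0.1700 = 43.6394 N/mm^2


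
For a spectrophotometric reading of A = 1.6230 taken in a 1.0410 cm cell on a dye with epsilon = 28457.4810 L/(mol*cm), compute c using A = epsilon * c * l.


Formula: c = A / (epsilon * l)
Substituting: c = 1.6230 / (28457.4810 * 1.0410)
Result: 5.4786e-05 mol/L


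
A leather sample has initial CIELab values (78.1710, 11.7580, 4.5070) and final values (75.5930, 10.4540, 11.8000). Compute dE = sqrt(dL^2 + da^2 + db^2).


dL = -2.5780, da = -1.3040, db = 7.2930
dE = sqrt((-2.5780)^2 + (-1.3040)^2 + 7.2930^2) = 7.8444


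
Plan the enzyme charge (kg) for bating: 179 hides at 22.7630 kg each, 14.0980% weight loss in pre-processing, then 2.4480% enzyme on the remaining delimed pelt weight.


Total_raw = N * avg_wt = 179 * 22.7630 = 4074.5770 kg
Substrate = Total_raw * (1 - loss/100) = 4074.5770 * (1 - 14.0980/100) = 3500.1431 kg
Enzyme = Substrate * pct / 100 = 3500.1431 * 2.4480 / 100 = 85.6835 kg


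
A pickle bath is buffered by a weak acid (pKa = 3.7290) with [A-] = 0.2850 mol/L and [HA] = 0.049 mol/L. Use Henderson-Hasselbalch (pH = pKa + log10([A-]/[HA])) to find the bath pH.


ratio = [A-] / [HA] = 0.2850 / 0.049 = 5.8163
log10(ratio) = 0.7646
pH = pKa + log10(ratio) = 3.7290 + 0.7646 = 4.4936


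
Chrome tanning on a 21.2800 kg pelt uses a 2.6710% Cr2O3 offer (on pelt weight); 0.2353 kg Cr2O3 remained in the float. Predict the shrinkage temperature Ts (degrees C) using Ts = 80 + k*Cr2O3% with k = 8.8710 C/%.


Offered = pelt * offer_pct / 100 = 21.2800 * 2.6710 / 100 = 0.5684 kg
Uptake = offered - residual = 0.5684 - 0.2353 = 0.3331 kg
Cr2O3% on pelt = uptake / pelt * 100 = 0.3331 / 21.2800 * 100 = 1.5653 %
Ts = 80 + k * Cr2O3% = 80 + 8.8710 * 1.5653 = 93.8855 C


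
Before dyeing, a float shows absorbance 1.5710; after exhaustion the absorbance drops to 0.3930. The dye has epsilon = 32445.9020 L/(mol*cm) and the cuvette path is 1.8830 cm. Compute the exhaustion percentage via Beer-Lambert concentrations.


c_initial = A_i / (epsilon * l) = 1.5710 / (32445.9020 * 1.8830) = 2.5714e-05 mol/L
c_final = A_f / (epsilon * l) = 0.3930 / (32445.9020 * 1.8830) = 6.4325e-06 mol/L
Exhaustion = (c_initial - c_final) / c_initial * 100 = (2.5714e-05 - 6.4325e-06) / 2.5714e-05 * 100 = 74.9841 %


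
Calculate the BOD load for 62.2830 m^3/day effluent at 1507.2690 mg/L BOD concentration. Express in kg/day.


Formula: BOD_load = volume * conc / 1000
Substituting: BOD_load = 62.2830 * 1507.2690 / 1000
Result: 93.8772 kg/day


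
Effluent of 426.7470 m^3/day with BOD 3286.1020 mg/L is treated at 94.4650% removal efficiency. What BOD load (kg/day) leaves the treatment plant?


Load_in = volume * conc / 1000 = 426.7470 * 3286.1020 / 1000 = 1402.3342 kg/day
Removed = Load_in * eff / 100 = 1402.3342 * 94.4650 / 100 = 1324.7150 kg/day
Load_out = Load_in - Removed = 1402.3342 - 1324.7150 = 77.6192 kg/day


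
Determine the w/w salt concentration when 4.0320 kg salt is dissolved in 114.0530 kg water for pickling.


Formula: Conc = salt / (water + salt) * 100
Substituting: Conc = 4.0320 / (114.0530 + 4.0320) * 100
Result: 3.4145 %


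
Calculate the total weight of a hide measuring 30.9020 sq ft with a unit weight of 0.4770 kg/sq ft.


Formula: Weight = area * weight_per_sqft
Substituting: Weight = 30.9020 * 0.4770
Result: 14.7403 kg


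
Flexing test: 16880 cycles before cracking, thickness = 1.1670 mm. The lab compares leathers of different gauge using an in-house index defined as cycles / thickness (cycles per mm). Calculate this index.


Formula: Index = cycles / thickness
Substituting: Index = 16880 / 1.1670
Result: 14464.4387 cycles/mm


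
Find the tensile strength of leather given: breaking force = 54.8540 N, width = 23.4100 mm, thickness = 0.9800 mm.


Formula: TS = force / (width * thickness)
Substituting: TS = 54.8540 / (23.4100 * 0.9800)
Result: 2.3910 N/mm^2


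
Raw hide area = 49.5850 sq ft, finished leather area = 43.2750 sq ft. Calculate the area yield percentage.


Formula: Yield = finished / raw * 100
Substituting: Yield = 43.2750 / 49.5850 * 100
Result: 87.2744 %


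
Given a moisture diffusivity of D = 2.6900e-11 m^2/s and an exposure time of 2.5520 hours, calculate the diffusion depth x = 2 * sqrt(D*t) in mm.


t = 2.5520 hr * 3600 = 9187.2000 s
D * t = 2.6900e-11 * 9187.2000 = 2.4714e-07
x = 2 * sqrt(D*t) = 2 * sqrt(2.4714e-07) = 9.9425e-04 m = 0.9943 mm


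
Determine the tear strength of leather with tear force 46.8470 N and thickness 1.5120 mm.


Formula: Tear strength = force / thickness
Substituting: Tear strength = 46.8470 / 1.5120
Result: 30.9835 N/mm


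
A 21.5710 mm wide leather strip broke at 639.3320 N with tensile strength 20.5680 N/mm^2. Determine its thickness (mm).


Formula: t = F / (TS * w)
Substituting: t = 639.3320 / (20.5680 * 21.5710)
Result: 1.4410 mm


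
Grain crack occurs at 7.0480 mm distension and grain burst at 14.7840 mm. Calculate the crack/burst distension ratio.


Formula: Ratio = crack / burst
Substituting: Ratio = 7.0480 / 14.7840
Result: 0.4767


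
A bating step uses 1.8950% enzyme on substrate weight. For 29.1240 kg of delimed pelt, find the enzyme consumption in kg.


Formula: Enzyme = substrate * pct / 100
Substituting: Enzyme = 29.1240 * 1.8950 / 100
Result: 0.5519 kg


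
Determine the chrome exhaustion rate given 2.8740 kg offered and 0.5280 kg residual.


Formula: Uptake = (offered - residual) / offered * 100
Substituting: Uptake = (2.8740 - 0.5280) / 2.8740 * 100
Result: 81.6284 %


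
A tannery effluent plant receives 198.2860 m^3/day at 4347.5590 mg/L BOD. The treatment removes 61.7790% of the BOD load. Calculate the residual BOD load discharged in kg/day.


Load_in = volume * conc / 1000 = 198.2860 * 4347.5590 / 1000 = 862.0601 kg/day
Removed = Load_in * eff / 100 = 862.0601 * 61.7790 / 100 = 532.5721 kg/day
Load_out = Load_in - Removed = 862.0601 - 532.5721 = 329.4880 kg/day


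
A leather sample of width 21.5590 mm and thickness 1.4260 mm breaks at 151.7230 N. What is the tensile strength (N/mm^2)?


Formula: TS = force / (width * thickness)
Substituting: TS = 151.7230 / (21.5590 * 1.4260)
Result: 4.9352 N/mm^2


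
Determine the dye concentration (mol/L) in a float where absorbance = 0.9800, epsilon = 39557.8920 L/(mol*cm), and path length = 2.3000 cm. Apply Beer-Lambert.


Formula: c = A / (epsilon * l)
Substituting: c = 0.9800 / (39557.8920 * 2.3000)
Result: 1.0771e-05 mol/L


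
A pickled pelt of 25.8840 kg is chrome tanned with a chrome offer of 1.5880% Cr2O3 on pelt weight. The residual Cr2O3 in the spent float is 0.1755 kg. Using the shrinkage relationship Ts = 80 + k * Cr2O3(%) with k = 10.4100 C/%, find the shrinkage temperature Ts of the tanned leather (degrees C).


Offered = pelt * offer_pct / 100 = 25.8840 * 1.5880 / 100 = 0.4110 kg
Uptake = offered - residual = 0.4110 - 0.1755 = 0.2355 kg
Cr2O3% on pelt = uptake / pelt * 100 = 0.2355 / 25.8840 * 100 = 0.9100 %
Ts = 80 + k * Cr2O3% = 80 + 10.4100 * 0.9100 = 89.4728 C


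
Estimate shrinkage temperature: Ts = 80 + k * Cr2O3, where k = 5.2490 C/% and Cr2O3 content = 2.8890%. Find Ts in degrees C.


Formula: Ts = 80 + k * Cr2O3
Substituting: Ts = 80 + 5.2490 * 2.8890
Result: 95.1644 C


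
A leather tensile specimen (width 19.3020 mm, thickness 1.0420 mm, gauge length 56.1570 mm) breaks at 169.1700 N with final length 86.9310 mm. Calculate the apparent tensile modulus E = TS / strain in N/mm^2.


TS = F / (w * t) = 169.1700 / (19.3020 * 1.0420) = 8.4111 N/mm^2
strain = (Lf - L0) / L0 = (86.9310 - 56.1570) / 56.1570 = 0.5480
E = TS / strain = 8.4111 / 0.5480 = 15.3488 N/mm^2


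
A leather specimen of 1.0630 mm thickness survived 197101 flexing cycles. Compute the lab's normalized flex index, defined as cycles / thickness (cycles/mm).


Formula: Index = cycles / thickness
Substituting: Index = 197101 / 1.0630
Result: 185419.5673 cycles/mm


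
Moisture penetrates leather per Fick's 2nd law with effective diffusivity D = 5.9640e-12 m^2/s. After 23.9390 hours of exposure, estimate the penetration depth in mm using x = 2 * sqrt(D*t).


t = 23.9390 hr * 3600 = 86180.4000 s
D * t = 5.9640e-12 * 86180.4000 = 5.1398e-07
x = 2 * sqrt(D*t) = 2 * sqrt(5.1398e-07) = 0.00143385 m = 1.4338 mm


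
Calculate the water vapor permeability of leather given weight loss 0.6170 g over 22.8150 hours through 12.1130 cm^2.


Formula: WVP = loss / (area * time)
Substituting: WVP = 0.6170 / (12.1130 * 22.8150)
Result: 0.00223261 g/(cm^2*hr)


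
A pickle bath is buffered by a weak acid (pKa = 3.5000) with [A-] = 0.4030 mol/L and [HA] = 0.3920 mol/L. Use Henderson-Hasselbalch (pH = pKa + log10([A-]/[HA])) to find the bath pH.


ratio = [A-] / [HA] = 0.4030 / 0.3920 = 1.0281
log10(ratio) = 0.012019
pH = pKa + log10(ratio) = 3.5000 + 0.012019 = 3.5120


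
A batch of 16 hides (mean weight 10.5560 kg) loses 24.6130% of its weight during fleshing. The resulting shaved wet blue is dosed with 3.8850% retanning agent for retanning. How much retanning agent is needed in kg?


Total_raw = N * avg_wt = 16 * 10.5560 = 168.8960 kg
Substrate = Total_raw * (1 - loss/100) = 168.8960 * (1 - 24.6130/100) = 127.3256 kg
Retan = Substrate * pct / 100 = 127.3256 * 3.8850 / 100 = 4.9466 kg
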